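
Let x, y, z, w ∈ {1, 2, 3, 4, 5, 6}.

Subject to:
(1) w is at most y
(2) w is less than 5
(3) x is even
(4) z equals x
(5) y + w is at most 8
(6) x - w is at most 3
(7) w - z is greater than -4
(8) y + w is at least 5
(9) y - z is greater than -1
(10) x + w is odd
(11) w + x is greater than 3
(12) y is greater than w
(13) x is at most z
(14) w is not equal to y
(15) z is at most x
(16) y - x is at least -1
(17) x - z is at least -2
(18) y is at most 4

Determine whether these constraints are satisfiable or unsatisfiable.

Satisfiable

Take x = 4, y = 4, z = 4, w = 1. Then constraint 5: y + w = 5; constraint 6: x - w = 3, and every other listed constraint is also met.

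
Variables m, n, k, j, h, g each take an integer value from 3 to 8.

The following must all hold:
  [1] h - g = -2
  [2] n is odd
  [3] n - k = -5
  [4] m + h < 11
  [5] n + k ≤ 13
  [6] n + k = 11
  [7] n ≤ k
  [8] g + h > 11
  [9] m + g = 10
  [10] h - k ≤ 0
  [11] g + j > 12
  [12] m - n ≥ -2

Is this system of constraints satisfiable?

Satisfiable

Take m = 3, n = 3, k = 8, j = 7, h = 5, g = 7. Then constraint 1: h - g = -2; constraint 3: n - k = -5; constraint 4: m + h = 8, and every other listed constraint is also met.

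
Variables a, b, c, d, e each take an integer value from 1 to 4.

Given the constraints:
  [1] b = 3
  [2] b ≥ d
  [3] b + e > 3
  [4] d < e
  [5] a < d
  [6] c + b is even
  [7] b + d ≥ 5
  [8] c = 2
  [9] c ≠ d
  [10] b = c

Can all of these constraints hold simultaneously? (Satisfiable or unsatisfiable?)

Constraint 1 fixes b = 3 and constraint 8 fixes c = 2, but constraint 10 requires b = c. Since 3 ≠ 2, contradiction.

Unsatisfiable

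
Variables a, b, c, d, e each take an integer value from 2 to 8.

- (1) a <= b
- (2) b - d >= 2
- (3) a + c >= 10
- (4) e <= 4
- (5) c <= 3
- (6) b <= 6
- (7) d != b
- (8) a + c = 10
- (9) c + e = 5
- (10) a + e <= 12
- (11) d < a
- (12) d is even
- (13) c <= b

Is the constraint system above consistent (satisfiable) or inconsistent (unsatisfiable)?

From constraints 1 and 6: a ≤ b ≤ 6. From constraint 5: c ≤ 3. Hence a + c ≤ 9. But constraint 3 requires a + c ≥ 10, and 10 > 9. Contradiction.

Unsatisfiable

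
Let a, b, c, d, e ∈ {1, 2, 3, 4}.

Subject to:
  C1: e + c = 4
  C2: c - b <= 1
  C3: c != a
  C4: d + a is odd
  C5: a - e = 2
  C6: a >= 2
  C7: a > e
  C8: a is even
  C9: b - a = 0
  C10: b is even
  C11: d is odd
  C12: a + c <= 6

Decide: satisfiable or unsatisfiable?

Try a = 4, b = 4, c = 2, d = 3, e = 2.
Check constraint 1: e + c = 4; constraint 2: c - b = -2. The remaining constraints are straightforward to verify.

Satisfiable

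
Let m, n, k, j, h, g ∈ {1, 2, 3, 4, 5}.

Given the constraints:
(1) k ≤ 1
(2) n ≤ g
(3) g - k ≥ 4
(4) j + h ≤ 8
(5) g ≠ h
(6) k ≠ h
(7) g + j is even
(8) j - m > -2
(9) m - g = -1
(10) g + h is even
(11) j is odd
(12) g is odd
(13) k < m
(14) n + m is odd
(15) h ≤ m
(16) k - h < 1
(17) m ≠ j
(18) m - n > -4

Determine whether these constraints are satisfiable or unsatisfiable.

Satisfiable

Try m = 4, n = 5, k = 1, j = 5, h = 3, g = 5.
Check constraint 3: g - k = 4; constraint 4: j + h = 8; constraint 8: j - m = 1. The remaining constraints are straightforward to verify.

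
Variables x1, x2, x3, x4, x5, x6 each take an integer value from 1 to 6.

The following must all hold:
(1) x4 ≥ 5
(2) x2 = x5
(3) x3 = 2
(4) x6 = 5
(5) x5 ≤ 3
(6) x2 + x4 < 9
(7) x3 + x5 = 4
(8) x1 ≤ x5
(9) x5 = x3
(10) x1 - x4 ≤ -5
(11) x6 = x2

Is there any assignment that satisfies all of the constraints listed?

Constraint 4 fixes x6 = 5 and constraint 3 fixes x3 = 2. Constraints 2, 9, and 11 give x6 = x2 = x5 = x3, so x6 = x3. But 5 ≠ 2 — contradiction.

Unsatisfiable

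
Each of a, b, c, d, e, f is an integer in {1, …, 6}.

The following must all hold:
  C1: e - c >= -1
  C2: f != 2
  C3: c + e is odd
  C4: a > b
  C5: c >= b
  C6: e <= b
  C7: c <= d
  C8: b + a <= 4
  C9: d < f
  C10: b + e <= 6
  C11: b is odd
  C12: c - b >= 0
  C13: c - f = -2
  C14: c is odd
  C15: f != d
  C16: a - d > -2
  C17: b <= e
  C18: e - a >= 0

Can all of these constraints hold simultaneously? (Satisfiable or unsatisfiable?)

Unsatisfiable

Constraints 4, 6, and 18 give a ≤ e, e ≤ b, b < a. Chaining: a ≤ e ≤ b < a, which forces a < a — impossible.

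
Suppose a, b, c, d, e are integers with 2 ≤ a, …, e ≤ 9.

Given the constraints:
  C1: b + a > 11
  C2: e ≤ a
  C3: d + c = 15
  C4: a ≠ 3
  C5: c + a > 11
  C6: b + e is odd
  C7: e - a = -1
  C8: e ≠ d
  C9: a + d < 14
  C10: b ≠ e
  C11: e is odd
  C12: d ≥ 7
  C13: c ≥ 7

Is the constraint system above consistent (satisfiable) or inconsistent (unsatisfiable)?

Satisfiable

One satisfying assignment is a = 4, b = 8, c = 8, d = 7, e = 3.
For the less obvious constraints — constraint 1: b + a = 12; constraint 3: d + c = 15 — and the others hold by inspection.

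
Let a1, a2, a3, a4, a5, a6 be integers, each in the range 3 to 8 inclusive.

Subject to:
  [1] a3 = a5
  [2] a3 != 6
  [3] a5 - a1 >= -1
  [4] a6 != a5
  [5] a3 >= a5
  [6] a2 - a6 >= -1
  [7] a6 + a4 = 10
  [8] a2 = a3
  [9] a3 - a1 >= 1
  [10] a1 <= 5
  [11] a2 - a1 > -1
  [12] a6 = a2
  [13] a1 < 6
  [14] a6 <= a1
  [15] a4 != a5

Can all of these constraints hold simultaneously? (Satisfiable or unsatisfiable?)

Unsatisfiable

From constraints 1, 8, and 12, a6 = a2 = a3 = a5, so a6 = a5. But constraint 4 says a6 ≠ a5. Contradiction.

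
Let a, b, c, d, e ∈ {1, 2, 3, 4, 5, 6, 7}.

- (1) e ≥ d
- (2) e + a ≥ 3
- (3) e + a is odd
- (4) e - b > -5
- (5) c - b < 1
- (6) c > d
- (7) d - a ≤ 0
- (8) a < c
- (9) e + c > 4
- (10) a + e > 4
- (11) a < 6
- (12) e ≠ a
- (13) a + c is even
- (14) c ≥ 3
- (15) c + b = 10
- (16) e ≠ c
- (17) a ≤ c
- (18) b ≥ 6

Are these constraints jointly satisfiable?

Satisfiable

One satisfying assignment is a = 2, b = 6, c = 4, d = 1, e = 3.
For the less obvious constraints — constraint 2: e + a = 5; constraint 4: e - b = -3; constraint 5: c - b = -2 — and the others hold by inspection.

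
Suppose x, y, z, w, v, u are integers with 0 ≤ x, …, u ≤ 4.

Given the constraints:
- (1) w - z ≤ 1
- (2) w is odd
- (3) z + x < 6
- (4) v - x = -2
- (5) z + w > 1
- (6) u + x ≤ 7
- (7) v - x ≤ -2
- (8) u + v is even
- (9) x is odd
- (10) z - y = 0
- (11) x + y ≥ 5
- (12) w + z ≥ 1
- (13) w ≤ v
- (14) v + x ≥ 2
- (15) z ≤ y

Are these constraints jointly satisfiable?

One satisfying assignment is x = 3, y = 2, z = 2, w = 1, v = 1, u = 3.
For the less obvious constraints — constraint 1: w - z = -1; constraint 3: z + x = 5; constraint 4: v - x = -2 — and the others hold by inspection.

Satisfiable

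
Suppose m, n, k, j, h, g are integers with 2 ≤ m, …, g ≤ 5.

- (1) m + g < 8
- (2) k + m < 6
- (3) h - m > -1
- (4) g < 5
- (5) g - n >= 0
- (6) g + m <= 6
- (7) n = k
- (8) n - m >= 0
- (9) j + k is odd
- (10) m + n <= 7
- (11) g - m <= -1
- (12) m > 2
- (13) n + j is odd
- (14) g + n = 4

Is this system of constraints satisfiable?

Constraints 5, 8, and 11 give m − g ≥ 1, g − n ≥ 0, n − m ≥ 0.
Adding all 3 inequalities: the left sides telescope to 0, and the right sides sum to 1 + 0 + 0 = 1. So 0 ≥ 1, which is false.

Unsatisfiable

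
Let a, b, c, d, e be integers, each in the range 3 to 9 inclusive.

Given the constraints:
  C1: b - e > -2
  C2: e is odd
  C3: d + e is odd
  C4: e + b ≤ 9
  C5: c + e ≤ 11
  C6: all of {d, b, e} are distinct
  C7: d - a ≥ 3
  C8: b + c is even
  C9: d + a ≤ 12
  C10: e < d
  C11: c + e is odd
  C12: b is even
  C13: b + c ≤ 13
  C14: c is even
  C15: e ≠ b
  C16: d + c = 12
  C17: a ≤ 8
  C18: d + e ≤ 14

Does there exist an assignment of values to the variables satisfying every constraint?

Satisfiable

Try a = 3, b = 4, c = 6, d = 6, e = 5.
Check constraint 1: b - e = -1; constraint 4: e + b = 9; constraint 5: c + e = 11. The remaining constraints are straightforward to verify.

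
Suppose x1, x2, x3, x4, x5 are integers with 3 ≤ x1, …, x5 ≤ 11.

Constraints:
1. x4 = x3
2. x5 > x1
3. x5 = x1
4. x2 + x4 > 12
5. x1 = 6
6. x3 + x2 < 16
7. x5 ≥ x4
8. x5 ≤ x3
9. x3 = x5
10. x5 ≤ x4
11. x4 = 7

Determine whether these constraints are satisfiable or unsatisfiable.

Constraint 11 fixes x4 = 7 and constraint 5 fixes x1 = 6. Constraints 1, 3, and 9 give x4 = x3 = x5 = x1, so x4 = x1. But 7 ≠ 6 — contradiction.

Unsatisfiable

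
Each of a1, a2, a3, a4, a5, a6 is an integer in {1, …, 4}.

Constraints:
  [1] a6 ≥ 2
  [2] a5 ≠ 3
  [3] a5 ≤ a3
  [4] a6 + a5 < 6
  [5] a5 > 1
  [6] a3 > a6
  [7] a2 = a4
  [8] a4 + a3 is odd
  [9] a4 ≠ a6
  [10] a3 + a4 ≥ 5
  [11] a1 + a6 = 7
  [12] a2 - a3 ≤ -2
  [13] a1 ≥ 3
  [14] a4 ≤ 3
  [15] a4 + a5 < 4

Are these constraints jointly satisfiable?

Take a1 = 4, a2 = 1, a3 = 4, a4 = 1, a5 = 2, a6 = 3. Then constraint 4: a6 + a5 = 5; constraint 10: a3 + a4 = 5; constraint 11: a1 + a6 = 7, and every other listed constraint is also met.

Satisfiable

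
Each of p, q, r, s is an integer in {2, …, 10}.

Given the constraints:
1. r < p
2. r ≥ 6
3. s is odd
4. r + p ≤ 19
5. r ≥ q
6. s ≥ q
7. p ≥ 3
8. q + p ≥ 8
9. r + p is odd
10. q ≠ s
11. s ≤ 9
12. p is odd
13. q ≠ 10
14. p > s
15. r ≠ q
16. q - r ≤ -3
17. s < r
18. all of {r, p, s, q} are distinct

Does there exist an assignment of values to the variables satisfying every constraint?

Satisfiable

Setting (p, q, r, s) = (9, 2, 8, 5) satisfies everything: constraint 4: r + p = 17; constraint 8: q + p = 11; constraint 16: q - r = -6, and the others follow.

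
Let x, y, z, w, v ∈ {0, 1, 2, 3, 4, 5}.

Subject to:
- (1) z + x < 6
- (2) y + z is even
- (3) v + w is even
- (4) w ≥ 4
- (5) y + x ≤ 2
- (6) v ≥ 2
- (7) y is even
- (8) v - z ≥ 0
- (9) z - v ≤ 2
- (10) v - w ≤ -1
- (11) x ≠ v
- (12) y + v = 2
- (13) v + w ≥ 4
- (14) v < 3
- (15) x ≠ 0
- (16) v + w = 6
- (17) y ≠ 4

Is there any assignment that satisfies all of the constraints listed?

Setting (x, y, z, w, v) = (1, 0, 2, 4, 2) satisfies everything: constraint 1: z + x = 3; constraint 5: y + x = 1; constraint 8: v - z = 0, and the others follow.

Satisfiable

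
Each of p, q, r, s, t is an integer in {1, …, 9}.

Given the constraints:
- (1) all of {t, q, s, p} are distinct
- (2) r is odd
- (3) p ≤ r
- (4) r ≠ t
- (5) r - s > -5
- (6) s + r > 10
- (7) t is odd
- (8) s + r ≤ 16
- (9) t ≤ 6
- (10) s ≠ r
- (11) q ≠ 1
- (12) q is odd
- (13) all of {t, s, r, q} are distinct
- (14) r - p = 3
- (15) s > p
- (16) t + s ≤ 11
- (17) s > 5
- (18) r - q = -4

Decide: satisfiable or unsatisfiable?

Satisfiable

Setting (p, q, r, s, t) = (2, 9, 5, 8, 1) satisfies everything: constraint 5: r - s = -3; constraint 6: s + r = 13, and the others follow.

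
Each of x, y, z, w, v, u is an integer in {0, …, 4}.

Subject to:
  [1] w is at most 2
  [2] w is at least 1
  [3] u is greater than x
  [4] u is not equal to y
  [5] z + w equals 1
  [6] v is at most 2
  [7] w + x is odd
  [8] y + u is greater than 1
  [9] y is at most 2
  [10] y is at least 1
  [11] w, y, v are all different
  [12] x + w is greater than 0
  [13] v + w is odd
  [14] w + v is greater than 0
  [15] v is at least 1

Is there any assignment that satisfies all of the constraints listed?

Constraints 1, 2, 6, 9, 10, and 15 confine each of w, y, v to the 2 values {1, 2}.
Constraint 11 requires all 3 of them to be distinct, but only 2 values are available — impossible by the pigeonhole principle.

Unsatisfiable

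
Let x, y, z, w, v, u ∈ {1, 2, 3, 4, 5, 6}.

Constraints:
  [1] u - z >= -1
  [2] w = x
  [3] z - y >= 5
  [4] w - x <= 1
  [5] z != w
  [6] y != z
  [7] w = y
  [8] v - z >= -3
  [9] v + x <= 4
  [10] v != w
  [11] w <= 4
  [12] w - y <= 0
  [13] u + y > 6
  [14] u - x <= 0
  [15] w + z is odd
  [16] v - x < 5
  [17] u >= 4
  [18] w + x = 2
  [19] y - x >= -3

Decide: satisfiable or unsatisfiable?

Unsatisfiable

Constraints 1, 3, 14, and 19 give y − x ≥ -3, x − u ≥ 0, u − z ≥ -1, z − y ≥ 5.
Adding all 4 inequalities: the left sides telescope to 0, and the right sides sum to (-3) + 0 + (-1) + 5 = 1. So 0 ≥ 1, which is false.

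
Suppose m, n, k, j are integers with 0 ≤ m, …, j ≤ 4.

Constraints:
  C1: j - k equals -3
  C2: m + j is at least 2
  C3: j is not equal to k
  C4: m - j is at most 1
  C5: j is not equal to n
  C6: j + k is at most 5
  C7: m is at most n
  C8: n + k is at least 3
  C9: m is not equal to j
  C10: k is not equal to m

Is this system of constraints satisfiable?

Satisfiable

Try m = 2, n = 2, k = 4, j = 1.
Check constraint 1: j - k = -3; constraint 2: m + j = 3. The remaining constraints are straightforward to verify.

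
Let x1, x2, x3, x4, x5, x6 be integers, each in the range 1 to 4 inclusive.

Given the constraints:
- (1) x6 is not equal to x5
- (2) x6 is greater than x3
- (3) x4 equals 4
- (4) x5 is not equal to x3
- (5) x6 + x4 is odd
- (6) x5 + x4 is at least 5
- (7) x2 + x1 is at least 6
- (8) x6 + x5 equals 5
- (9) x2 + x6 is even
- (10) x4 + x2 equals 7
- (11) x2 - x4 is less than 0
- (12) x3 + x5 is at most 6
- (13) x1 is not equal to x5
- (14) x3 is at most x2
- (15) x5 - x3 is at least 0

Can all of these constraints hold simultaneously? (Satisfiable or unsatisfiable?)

The assignment x1 = 4, x2 = 3, x3 = 1, x4 = 4, x5 = 2, x6 = 3 works:
  constraint 6 holds since x5 + x4 = 6.
  constraint 7 holds since x2 + x1 = 7.
  constraint 8 holds since x6 + x5 = 5.
The rest check out directly.

Satisfiable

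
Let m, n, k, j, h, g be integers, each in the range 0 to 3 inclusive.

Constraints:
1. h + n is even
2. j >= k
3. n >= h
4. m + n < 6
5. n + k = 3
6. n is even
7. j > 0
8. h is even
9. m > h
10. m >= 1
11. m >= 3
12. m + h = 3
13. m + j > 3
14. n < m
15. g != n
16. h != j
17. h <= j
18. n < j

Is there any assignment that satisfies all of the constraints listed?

The assignment m = 3, n = 0, k = 3, j = 3, h = 0, g = 1 works:
  constraint 4 holds since m + n = 3.
  constraint 5 holds since n + k = 3.
The rest check out directly.

Satisfiable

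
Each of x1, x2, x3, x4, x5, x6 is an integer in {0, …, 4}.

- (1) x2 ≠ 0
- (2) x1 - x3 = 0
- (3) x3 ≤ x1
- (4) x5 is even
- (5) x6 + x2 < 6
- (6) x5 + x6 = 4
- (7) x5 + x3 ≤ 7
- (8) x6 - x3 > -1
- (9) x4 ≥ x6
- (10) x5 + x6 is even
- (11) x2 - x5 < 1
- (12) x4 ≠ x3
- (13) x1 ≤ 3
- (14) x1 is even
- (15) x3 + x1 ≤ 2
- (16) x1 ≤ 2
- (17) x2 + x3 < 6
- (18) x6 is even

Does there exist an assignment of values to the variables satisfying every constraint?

Try x1 = 0, x2 = 3, x3 = 0, x4 = 4, x5 = 4, x6 = 0.
Check constraint 2: x1 - x3 = 0; constraint 5: x6 + x2 = 3. The remaining constraints are straightforward to verify.

Satisfiable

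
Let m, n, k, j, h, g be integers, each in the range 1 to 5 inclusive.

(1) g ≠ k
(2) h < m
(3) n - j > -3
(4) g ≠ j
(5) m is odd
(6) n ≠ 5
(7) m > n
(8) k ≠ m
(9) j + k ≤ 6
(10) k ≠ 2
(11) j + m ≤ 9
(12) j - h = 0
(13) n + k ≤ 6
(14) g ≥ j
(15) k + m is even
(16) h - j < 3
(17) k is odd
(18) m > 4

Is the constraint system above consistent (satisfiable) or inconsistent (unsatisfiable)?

Satisfiable

Setting (m, n, k, j, h, g) = (5, 2, 1, 3, 3, 5) satisfies everything: constraint 3: n - j = -1; constraint 9: j + k = 4; constraint 11: j + m = 8, and the others follow.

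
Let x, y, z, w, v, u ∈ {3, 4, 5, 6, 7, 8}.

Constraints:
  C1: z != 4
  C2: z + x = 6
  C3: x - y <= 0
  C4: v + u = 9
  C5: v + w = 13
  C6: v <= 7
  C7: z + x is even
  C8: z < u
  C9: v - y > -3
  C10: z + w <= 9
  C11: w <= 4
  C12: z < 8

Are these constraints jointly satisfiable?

From constraint 6: v ≤ 7. From constraint 11: w ≤ 4. Hence v + w ≤ 11. But constraint 5 requires v + w = 13, and 13 > 11. Contradiction.

Unsatisfiable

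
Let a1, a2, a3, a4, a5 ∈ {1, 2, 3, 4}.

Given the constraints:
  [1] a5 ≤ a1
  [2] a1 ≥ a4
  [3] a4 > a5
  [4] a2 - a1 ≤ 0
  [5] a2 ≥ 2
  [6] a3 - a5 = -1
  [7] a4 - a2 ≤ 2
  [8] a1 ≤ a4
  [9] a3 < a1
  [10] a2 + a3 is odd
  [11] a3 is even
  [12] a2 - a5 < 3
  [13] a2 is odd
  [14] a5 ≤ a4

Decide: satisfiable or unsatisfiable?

Satisfiable

The assignment a1 = 4, a2 = 3, a3 = 2, a4 = 4, a5 = 3 works:
  constraint 4 holds since a2 - a1 = -1.
  constraint 6 holds since a3 - a5 = -1.
The rest check out directly.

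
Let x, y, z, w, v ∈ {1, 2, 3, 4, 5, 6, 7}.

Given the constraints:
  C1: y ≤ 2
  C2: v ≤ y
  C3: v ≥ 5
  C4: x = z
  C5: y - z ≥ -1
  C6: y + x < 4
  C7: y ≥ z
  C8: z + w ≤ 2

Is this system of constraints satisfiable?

From constraints 2 and 3: y ≥ v and v ≥ 5, so y ≥ 5. From constraint 1: y ≤ 2. But 2 < 5, so no value of y works.

Unsatisfiable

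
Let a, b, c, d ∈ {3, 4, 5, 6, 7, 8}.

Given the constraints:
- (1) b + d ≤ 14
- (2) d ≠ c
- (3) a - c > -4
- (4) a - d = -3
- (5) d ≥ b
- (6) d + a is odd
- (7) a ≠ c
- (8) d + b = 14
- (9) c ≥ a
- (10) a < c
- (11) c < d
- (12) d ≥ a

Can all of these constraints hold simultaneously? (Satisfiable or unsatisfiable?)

One satisfying assignment is a = 5, b = 6, c = 6, d = 8.
For the less obvious constraints — constraint 1: b + d = 14; constraint 3: a - c = -1; constraint 4: a - d = -3 — and the others hold by inspection.

Satisfiable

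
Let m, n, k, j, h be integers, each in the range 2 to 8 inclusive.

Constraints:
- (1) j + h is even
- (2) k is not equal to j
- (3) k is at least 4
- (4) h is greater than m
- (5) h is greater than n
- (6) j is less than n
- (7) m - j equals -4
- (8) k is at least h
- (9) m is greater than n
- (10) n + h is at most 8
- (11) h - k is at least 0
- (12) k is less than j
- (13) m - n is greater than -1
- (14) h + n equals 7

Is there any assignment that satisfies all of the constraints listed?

Unsatisfiable

Constraints 4, 6, 8, 9, and 12 give j < n, n < m, m < h, h ≤ k, k < j. Chaining: j < n < m < h ≤ k < j, which forces j < j — impossible.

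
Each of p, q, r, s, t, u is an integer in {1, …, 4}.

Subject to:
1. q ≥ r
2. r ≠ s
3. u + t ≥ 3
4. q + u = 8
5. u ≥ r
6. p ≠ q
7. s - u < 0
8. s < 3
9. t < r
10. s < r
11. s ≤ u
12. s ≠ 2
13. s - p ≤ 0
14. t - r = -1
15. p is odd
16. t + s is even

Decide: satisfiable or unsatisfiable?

Try p = 1, q = 4, r = 2, s = 1, t = 1, u = 4.
Check constraint 3: u + t = 5; constraint 4: q + u = 8; constraint 7: s - u = -3. The remaining constraints are straightforward to verify.

Satisfiable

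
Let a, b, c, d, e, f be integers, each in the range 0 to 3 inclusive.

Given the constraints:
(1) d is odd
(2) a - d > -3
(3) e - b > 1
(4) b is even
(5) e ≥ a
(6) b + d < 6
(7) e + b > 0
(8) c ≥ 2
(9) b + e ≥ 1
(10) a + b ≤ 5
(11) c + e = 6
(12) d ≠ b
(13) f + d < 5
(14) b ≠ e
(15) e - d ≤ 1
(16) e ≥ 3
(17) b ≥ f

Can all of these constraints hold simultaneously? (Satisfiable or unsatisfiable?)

Setting (a, b, c, d, e, f) = (2, 0, 3, 3, 3, 0) satisfies everything: constraint 2: a - d = -1; constraint 3: e - b = 3; constraint 6: b + d = 3, and the others follow.

Satisfiable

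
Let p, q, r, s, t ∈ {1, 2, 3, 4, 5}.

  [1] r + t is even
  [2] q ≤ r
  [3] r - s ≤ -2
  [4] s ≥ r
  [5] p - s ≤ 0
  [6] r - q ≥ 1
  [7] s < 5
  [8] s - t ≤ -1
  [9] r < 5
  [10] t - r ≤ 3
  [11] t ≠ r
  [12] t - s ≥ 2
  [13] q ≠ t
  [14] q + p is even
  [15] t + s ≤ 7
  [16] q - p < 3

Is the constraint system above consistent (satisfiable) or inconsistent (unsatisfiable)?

Unsatisfiable

Constraints 3, 10, and 12 give s − r ≥ 2, r − t ≥ -3, t − s ≥ 2.
Adding all 3 inequalities: the left sides telescope to 0, and the right sides sum to 2 + (-3) + 2 = 1. So 0 ≥ 1, which is false.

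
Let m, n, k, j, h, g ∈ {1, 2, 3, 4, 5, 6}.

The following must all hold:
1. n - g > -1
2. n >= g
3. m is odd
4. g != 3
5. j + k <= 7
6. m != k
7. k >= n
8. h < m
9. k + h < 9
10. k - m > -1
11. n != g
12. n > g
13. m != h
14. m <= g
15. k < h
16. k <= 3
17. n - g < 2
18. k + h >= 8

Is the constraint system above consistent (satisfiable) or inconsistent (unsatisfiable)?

Constraints 7, 8, 12, 14, and 15 give m ≤ g, g < n, n ≤ k, k < h, h < m. Chaining: m ≤ g < n ≤ k < h < m, which forces m < m — impossible.

Unsatisfiable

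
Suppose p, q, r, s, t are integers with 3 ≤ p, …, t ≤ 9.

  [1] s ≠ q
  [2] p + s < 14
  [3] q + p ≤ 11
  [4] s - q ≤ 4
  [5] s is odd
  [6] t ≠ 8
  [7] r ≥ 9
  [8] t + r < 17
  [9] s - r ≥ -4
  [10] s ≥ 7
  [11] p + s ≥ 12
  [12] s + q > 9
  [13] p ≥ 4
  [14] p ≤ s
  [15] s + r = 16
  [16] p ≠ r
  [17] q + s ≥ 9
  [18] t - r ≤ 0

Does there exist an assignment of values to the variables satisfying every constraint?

Satisfiable

The assignment p = 6, q = 3, r = 9, s = 7, t = 6 works:
  constraint 2 holds since p + s = 13.
  constraint 3 holds since q + p = 9.
  constraint 4 holds since s - q = 4.
The rest check out directly.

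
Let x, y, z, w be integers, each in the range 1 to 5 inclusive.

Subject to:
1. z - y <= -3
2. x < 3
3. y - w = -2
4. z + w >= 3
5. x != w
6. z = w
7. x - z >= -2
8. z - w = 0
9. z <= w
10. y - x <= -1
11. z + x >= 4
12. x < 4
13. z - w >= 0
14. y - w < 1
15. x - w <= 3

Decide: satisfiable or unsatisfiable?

Constraints 1, 10, 13, and 15 give w − x ≥ -3, x − y ≥ 1, y − z ≥ 3, z − w ≥ 0.
Adding all 4 inequalities: the left sides telescope to 0, and the right sides sum to (-3) + 1 + 3 + 0 = 1. So 0 ≥ 1, which is false.

Unsatisfiable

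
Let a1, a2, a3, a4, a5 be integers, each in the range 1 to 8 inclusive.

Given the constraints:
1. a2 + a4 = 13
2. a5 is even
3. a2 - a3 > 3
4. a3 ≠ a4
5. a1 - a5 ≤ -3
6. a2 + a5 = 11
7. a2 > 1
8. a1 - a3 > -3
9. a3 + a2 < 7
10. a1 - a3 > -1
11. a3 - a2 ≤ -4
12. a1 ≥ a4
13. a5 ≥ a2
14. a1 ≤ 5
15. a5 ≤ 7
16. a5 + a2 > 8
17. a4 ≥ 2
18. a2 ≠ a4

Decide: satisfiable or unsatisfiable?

Unsatisfiable

From constraints 13 and 15: a2 ≤ a5 ≤ 7. From constraints 12 and 14: a4 ≤ a1 ≤ 5. Hence a2 + a4 ≤ 12. But constraint 1 requires a2 + a4 = 13, and 13 > 12. Contradiction.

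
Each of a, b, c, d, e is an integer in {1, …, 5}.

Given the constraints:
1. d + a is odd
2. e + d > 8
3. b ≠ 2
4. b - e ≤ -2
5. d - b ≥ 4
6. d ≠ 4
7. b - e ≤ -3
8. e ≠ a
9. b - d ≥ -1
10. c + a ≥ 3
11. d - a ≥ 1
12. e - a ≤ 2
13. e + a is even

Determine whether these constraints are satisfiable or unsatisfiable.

Constraints 7, 9, 11, and 12 give d − a ≥ 1, a − e ≥ -2, e − b ≥ 3, b − d ≥ -1.
Adding all 4 inequalities: the left sides telescope to 0, and the right sides sum to 1 + (-2) + 3 + (-1) = 1. So 0 ≥ 1, which is false.

Unsatisfiable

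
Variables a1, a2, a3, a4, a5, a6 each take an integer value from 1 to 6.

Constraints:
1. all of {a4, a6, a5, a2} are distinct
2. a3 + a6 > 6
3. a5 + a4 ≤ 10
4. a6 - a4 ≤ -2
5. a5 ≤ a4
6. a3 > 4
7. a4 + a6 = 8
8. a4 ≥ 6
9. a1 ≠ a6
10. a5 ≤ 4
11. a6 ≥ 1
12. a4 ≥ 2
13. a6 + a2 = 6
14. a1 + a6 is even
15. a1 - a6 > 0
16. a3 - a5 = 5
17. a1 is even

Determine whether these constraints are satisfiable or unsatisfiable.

Satisfiable

Take a1 = 4, a2 = 4, a3 = 6, a4 = 6, a5 = 1, a6 = 2. Then constraint 2: a3 + a6 = 8; constraint 3: a5 + a4 = 7, and every other listed constraint is also met.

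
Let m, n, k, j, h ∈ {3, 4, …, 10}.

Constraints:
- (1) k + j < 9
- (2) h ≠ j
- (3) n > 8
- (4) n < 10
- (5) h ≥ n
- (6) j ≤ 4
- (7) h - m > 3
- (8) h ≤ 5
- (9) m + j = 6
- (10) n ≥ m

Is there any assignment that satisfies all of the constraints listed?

From constraint 3: n ≥ 9. From constraints 5 and 8: n ≤ h and h ≤ 5, so n ≤ 5. But 5 < 9, so no value of n works.

Unsatisfiable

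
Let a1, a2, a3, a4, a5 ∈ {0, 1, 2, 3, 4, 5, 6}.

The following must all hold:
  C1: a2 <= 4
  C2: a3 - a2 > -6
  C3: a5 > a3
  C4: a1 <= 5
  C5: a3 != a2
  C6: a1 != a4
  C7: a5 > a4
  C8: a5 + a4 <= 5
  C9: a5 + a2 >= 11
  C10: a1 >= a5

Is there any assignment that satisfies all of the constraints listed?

Unsatisfiable

From constraints 4 and 10: a5 ≤ a1 ≤ 5. From constraint 1: a2 ≤ 4. Hence a5 + a2 ≤ 9. But constraint 9 requires a5 + a2 ≥ 11, and 11 > 9. Contradiction.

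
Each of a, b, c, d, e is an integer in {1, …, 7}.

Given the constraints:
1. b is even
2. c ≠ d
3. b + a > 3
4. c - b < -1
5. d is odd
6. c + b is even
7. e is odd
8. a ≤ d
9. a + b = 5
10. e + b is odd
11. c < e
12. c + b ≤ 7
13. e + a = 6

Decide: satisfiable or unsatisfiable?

Satisfiable

Setting (a, b, c, d, e) = (1, 4, 2, 1, 5) satisfies everything: constraint 3: b + a = 5; constraint 4: c - b = -2, and the others follow.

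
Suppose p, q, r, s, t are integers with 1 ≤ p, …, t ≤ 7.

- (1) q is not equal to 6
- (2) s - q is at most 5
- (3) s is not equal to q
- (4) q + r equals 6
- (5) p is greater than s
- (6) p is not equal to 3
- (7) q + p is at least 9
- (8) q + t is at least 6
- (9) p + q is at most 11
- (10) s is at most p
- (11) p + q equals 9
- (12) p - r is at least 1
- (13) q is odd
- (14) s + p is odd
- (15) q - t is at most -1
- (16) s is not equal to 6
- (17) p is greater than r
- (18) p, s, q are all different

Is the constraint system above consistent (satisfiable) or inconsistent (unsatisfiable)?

Satisfiable

The assignment p = 6, q = 3, r = 3, s = 5, t = 5 works:
  constraint 2 holds since s - q = 2.
  constraint 4 holds since q + r = 6.
The rest check out directly.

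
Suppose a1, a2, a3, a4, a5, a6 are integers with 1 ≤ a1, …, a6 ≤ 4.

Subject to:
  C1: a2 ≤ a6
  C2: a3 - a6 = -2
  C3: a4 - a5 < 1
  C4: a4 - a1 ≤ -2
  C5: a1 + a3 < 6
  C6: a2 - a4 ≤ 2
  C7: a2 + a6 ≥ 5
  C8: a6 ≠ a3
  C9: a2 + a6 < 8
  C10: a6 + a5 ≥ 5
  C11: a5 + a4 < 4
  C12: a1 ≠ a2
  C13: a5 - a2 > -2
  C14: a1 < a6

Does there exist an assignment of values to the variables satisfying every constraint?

Satisfiable

The assignment a1 = 3, a2 = 1, a3 = 2, a4 = 1, a5 = 2, a6 = 4 works:
  constraint 2 holds since a3 - a6 = -2.
  constraint 3 holds since a4 - a5 = -1.
The rest check out directly.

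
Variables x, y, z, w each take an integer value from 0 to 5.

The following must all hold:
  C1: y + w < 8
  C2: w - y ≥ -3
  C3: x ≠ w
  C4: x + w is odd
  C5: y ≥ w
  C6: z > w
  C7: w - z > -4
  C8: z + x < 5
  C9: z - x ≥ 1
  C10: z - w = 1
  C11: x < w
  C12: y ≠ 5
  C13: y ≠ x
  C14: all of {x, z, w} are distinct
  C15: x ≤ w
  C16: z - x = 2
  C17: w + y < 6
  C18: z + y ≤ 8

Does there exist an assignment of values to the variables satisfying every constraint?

Take x = 1, y = 3, z = 3, w = 2. Then constraint 1: y + w = 5; constraint 2: w - y = -1, and every other listed constraint is also met.

Satisfiable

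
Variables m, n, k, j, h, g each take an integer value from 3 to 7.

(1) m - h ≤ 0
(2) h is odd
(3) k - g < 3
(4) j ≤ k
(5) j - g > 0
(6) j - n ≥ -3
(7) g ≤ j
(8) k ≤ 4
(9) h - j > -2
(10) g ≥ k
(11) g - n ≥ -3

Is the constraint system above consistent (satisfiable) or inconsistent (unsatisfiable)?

Constraints 4, 5, and 10 give k ≤ g, g < j, j ≤ k. Chaining: k ≤ g < j ≤ k, which forces k < k — impossible.

Unsatisfiable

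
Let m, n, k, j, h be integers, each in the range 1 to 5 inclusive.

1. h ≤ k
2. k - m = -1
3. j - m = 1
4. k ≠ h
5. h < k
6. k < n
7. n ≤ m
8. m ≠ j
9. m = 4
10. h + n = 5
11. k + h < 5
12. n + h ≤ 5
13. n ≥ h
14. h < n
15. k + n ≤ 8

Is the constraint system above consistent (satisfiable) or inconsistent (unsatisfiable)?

Setting (m, n, k, j, h) = (4, 4, 3, 5, 1) satisfies everything: constraint 2: k - m = -1; constraint 3: j - m = 1, and the others follow.

Satisfiable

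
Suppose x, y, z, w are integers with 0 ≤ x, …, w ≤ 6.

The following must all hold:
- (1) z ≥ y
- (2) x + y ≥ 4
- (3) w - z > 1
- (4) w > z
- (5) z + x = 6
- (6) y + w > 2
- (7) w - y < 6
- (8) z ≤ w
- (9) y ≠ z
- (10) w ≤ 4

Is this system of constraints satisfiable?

Setting (x, y, z, w) = (4, 1, 2, 4) satisfies everything: constraint 2: x + y = 5; constraint 3: w - z = 2, and the others follow.

Satisfiable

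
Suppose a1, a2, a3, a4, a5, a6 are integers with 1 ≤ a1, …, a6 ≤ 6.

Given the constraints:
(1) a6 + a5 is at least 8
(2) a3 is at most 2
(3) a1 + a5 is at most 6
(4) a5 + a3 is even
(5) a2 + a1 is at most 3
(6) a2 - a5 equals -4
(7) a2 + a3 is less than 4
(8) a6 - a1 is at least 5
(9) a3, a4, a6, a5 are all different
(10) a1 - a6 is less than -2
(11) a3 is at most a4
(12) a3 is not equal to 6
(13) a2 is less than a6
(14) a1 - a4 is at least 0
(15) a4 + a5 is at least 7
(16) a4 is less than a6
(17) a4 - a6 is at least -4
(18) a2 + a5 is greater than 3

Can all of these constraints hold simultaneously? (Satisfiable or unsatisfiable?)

Constraints 8, 14, and 17 give a1 − a4 ≥ 0, a4 − a6 ≥ -4, a6 − a1 ≥ 5.
Adding all 3 inequalities: the left sides telescope to 0, and the right sides sum to 0 + (-4) + 5 = 1. So 0 ≥ 1, which is false.

Unsatisfiable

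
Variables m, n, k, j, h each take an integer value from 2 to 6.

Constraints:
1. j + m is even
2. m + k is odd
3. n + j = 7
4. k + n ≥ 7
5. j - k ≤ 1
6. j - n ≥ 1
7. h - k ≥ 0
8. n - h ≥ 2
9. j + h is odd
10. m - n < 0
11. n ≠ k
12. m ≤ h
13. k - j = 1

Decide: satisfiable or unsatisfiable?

Constraints 5, 6, 7, and 8 give j − n ≥ 1, n − h ≥ 2, h − k ≥ 0, k − j ≥ -1.
Adding all 4 inequalities: the left sides telescope to 0, and the right sides sum to 1 + 2 + 0 + (-1) = 2. So 0 ≥ 2, which is false.

Unsatisfiable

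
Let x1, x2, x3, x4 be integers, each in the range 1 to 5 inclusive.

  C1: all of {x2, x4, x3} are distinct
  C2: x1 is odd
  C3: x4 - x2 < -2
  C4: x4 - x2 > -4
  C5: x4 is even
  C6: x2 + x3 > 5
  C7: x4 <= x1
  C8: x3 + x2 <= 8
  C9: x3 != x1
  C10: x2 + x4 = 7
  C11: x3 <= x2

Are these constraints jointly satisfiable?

The assignment x1 = 3, x2 = 5, x3 = 1, x4 = 2 works:
  constraint 3 holds since x4 - x2 = -3.
  constraint 4 holds since x4 - x2 = -3.
The rest check out directly.

Satisfiable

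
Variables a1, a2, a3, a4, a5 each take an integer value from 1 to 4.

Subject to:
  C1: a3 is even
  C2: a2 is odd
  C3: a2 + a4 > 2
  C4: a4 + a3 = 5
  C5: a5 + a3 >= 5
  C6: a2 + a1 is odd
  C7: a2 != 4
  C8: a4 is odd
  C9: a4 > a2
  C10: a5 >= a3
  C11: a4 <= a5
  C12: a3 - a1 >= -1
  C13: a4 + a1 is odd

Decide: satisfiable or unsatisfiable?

Satisfiable

Take a1 = 2, a2 = 1, a3 = 2, a4 = 3, a5 = 4. Then constraint 3: a2 + a4 = 4; constraint 4: a4 + a3 = 5; constraint 5: a5 + a3 = 6, and every other listed constraint is also met.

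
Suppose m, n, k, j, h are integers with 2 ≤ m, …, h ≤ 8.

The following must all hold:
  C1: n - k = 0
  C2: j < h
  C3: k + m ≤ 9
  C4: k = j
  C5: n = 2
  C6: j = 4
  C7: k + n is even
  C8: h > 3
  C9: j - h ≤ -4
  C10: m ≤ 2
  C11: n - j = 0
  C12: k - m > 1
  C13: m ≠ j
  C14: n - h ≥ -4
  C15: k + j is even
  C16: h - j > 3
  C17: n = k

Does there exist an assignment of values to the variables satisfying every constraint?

Constraint 5 fixes n = 2 and constraint 6 fixes j = 4. Constraints 4 and 17 give n = k = j, so n = j. But 2 ≠ 4 — contradiction.

Unsatisfiable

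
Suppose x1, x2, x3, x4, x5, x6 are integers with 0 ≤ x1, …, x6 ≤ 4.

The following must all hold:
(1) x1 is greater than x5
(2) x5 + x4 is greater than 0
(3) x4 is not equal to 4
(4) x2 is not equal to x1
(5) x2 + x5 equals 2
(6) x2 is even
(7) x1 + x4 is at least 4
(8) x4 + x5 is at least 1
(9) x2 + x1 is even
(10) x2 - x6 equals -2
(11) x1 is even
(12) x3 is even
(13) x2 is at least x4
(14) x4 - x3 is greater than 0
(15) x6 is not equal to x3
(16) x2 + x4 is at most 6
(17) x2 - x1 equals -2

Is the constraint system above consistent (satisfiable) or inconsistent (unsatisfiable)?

Try x1 = 4, x2 = 2, x3 = 0, x4 = 1, x5 = 0, x6 = 4.
Check constraint 2: x5 + x4 = 1; constraint 5: x2 + x5 = 2; constraint 7: x1 + x4 = 5. The remaining constraints are straightforward to verify.

Satisfiable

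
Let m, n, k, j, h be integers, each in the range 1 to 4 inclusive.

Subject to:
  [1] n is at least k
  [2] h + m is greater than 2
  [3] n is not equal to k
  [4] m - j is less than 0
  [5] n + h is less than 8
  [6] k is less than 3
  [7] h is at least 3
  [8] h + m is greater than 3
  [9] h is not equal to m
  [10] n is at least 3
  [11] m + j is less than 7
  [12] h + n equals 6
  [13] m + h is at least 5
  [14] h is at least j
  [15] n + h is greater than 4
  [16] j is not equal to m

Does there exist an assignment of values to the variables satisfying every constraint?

Satisfiable

One satisfying assignment is m = 2, n = 3, k = 1, j = 3, h = 3.
For the less obvious constraints — constraint 2: h + m = 5; constraint 4: m - j = -1; constraint 5: n + h = 6 — and the others hold by inspection.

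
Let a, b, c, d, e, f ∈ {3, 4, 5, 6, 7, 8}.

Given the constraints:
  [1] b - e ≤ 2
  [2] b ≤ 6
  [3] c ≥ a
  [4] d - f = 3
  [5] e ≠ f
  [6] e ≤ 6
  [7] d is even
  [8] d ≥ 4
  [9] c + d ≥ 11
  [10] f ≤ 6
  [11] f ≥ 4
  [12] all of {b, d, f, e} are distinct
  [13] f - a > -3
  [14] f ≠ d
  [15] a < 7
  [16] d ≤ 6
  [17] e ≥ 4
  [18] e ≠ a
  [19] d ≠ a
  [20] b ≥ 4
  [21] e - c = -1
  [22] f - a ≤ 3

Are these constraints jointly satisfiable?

Unsatisfiable

Constraints 2, 6, 8, 10, 11, 16, 17, and 20 confine each of b, d, f, e to the 3 values {4, …, 6}.
Constraint 12 requires all 4 of them to be distinct, but only 3 values are available — impossible by the pigeonhole principle.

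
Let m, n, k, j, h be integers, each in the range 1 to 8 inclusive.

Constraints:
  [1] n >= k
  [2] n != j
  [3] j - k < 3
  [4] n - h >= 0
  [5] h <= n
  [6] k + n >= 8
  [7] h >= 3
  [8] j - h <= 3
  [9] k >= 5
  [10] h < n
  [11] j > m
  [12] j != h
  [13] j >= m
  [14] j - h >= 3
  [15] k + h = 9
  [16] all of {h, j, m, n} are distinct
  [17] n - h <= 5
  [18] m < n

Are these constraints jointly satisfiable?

Setting (m, n, k, j, h) = (3, 6, 5, 7, 4) satisfies everything: constraint 3: j - k = 2; constraint 4: n - h = 2, and the others follow.

Satisfiable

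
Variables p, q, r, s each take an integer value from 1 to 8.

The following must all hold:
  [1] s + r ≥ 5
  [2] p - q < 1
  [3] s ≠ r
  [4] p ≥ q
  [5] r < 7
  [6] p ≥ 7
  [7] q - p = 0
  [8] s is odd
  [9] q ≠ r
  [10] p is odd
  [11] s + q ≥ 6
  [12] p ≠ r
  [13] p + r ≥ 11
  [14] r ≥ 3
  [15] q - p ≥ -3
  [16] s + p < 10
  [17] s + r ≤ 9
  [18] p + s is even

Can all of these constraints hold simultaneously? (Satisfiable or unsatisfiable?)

Satisfiable

Try p = 7, q = 7, r = 6, s = 1.
Check constraint 1: s + r = 7; constraint 2: p - q = 0. The remaining constraints are straightforward to verify.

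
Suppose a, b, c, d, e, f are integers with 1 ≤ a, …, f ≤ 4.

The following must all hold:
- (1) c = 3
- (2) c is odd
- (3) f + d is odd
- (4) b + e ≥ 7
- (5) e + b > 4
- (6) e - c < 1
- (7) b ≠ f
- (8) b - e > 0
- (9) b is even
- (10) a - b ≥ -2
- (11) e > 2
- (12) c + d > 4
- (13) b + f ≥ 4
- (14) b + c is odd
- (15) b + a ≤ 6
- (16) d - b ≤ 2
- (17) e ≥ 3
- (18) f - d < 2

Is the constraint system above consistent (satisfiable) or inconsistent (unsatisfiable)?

Satisfiable

The assignment a = 2, b = 4, c = 3, d = 3, e = 3, f = 2 works:
  constraint 4 holds since b + e = 7.
  constraint 5 holds since e + b = 7.
The rest check out directly.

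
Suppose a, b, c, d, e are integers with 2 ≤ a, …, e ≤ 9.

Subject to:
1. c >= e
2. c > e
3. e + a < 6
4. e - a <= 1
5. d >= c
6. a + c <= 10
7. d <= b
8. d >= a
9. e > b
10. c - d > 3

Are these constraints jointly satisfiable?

Constraints 2, 5, 7, and 9 give d ≤ b, b < e, e < c, c ≤ d. Chaining: d ≤ b < e < c ≤ d, which forces d < d — impossible.

Unsatisfiable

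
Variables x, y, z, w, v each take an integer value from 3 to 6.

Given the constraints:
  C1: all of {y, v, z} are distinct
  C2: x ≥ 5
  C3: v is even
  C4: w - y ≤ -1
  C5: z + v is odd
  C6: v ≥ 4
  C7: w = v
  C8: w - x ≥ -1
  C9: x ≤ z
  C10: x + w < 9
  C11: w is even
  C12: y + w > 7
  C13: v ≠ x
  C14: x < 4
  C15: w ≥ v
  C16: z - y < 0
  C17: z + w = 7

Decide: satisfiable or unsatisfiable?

From constraints 2 and 9: z ≥ x ≥ 5. From constraints 6 and 15: w ≥ v ≥ 4. Hence z + w ≥ 9. But constraint 17 requires z + w = 7, and 7 < 9. Contradiction.

Unsatisfiable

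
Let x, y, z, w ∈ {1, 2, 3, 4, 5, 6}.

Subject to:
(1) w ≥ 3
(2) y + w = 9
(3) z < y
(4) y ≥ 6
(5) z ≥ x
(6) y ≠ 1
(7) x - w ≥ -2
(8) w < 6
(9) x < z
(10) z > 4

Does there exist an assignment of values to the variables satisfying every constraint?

Satisfiable

Take x = 1, y = 6, z = 5, w = 3. Then constraint 2: y + w = 9; constraint 3: z = 5, y = 6; constraint 7: x - w = -2, and every other listed constraint is also met.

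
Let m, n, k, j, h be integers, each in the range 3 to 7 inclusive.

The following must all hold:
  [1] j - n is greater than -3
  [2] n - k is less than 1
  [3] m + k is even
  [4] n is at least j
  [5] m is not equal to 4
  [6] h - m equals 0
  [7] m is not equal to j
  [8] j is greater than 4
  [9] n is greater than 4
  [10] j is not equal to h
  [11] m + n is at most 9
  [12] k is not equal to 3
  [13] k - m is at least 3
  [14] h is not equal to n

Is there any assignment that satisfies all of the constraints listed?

One satisfying assignment is m = 3, n = 5, k = 7, j = 5, h = 3.
For the less obvious constraints — constraint 1: j - n = 0; constraint 2: n - k = -2 — and the others hold by inspection.

Satisfiable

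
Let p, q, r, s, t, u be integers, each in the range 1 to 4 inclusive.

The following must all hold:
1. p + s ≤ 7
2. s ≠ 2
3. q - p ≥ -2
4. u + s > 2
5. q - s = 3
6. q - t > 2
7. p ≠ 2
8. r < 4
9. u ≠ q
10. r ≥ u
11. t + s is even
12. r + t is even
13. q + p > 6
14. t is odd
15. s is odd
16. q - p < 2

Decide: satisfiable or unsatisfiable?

Satisfiable

Take p = 4, q = 4, r = 3, s = 1, t = 1, u = 2. Then constraint 1: p + s = 5; constraint 3: q - p = 0; constraint 4: u + s = 3, and every other listed constraint is also met.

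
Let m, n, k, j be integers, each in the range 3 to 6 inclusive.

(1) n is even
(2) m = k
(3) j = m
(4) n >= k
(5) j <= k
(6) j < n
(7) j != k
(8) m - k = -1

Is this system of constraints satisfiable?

Unsatisfiable

From constraints 2 and 3, j = m = k, so j = k. But constraint 7 says j ≠ k. Contradiction.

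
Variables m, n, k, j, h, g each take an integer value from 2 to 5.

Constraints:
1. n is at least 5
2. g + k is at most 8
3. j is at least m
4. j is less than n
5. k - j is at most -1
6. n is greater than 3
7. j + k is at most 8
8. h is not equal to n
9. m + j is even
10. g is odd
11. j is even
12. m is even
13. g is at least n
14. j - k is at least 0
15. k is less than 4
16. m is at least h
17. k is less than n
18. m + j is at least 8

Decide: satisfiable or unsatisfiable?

Satisfiable

Take m = 4, n = 5, k = 3, j = 4, h = 4, g = 5. Then constraint 2: g + k = 8; constraint 5: k - j = -1; constraint 7: j + k = 7, and every other listed constraint is also met.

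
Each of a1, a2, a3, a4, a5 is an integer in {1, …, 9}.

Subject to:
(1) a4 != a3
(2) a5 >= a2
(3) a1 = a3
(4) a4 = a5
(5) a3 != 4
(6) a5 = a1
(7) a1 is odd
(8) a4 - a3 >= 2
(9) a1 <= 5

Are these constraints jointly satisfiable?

Unsatisfiable

From constraints 3, 4, and 6, a4 = a5 = a1 = a3, so a4 = a3. But constraint 1 says a4 ≠ a3. Contradiction.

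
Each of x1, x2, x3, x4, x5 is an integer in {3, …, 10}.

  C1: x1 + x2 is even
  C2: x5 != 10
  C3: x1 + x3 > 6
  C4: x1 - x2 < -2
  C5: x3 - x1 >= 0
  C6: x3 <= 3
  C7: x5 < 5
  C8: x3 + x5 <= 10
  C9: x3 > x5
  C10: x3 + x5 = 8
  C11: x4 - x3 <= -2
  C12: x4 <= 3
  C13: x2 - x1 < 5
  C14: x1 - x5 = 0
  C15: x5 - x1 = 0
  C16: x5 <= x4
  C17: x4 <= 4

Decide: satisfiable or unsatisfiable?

From constraint 6: x3 ≤ 3. From constraints 12 and 16: x5 ≤ x4 ≤ 3. Hence x3 + x5 ≤ 6. But constraint 10 requires x3 + x5 = 8, and 8 > 6. Contradiction.

Unsatisfiable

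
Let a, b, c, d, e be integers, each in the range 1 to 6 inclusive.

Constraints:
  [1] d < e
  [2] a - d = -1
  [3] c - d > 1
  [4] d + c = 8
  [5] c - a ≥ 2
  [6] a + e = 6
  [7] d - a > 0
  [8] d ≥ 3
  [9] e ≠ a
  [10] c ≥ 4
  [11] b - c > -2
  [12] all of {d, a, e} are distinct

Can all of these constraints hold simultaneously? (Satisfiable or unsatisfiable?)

Try a = 2, b = 5, c = 5, d = 3, e = 4.
Check constraint 2: a - d = -1; constraint 3: c - d = 2; constraint 4: d + c = 8. The remaining constraints are straightforward to verify.

Satisfiable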